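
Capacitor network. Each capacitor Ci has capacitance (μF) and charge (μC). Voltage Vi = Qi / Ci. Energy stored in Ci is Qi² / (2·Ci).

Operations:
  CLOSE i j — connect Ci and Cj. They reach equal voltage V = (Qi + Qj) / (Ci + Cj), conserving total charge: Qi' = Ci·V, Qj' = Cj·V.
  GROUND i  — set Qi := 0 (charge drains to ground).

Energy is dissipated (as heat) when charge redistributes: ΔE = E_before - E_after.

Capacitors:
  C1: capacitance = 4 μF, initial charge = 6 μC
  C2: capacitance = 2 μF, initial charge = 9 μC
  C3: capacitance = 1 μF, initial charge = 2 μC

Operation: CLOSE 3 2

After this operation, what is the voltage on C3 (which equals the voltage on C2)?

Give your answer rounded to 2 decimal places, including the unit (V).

Answer: 3.67 V

Derivation:
Initial: C1(4μF, Q=6μC, V=1.50V), C2(2μF, Q=9μC, V=4.50V), C3(1μF, Q=2μC, V=2.00V)
Op 1: CLOSE 3-2: Q_total=11.00, C_total=3.00, V=3.67; Q3=3.67, Q2=7.33; dissipated=2.083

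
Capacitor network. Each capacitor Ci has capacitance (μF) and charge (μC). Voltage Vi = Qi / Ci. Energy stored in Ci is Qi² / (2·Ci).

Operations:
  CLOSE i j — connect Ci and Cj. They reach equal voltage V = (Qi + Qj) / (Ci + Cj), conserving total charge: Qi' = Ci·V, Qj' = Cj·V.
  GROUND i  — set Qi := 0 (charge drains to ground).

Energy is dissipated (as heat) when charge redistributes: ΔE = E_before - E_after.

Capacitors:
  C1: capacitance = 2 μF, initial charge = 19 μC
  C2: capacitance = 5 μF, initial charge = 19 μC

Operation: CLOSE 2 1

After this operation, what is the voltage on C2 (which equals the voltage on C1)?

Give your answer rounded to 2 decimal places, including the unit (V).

Initial: C1(2μF, Q=19μC, V=9.50V), C2(5μF, Q=19μC, V=3.80V)
Op 1: CLOSE 2-1: Q_total=38.00, C_total=7.00, V=5.43; Q2=27.14, Q1=10.86; dissipated=23.207

Answer: 5.43 V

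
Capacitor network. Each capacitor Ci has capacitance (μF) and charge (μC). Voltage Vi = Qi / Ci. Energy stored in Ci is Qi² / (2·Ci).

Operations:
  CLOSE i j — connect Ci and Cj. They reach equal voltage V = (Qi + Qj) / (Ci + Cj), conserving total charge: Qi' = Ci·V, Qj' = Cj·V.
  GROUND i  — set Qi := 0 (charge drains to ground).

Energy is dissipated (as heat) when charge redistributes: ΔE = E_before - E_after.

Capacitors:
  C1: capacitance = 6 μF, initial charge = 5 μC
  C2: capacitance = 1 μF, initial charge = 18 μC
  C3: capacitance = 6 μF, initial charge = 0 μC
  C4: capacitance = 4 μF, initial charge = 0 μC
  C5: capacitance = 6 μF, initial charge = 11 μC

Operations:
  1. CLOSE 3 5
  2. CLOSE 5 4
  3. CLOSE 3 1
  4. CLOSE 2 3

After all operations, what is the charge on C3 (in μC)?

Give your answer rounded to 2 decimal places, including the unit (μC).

Answer: 19.93 μC

Derivation:
Initial: C1(6μF, Q=5μC, V=0.83V), C2(1μF, Q=18μC, V=18.00V), C3(6μF, Q=0μC, V=0.00V), C4(4μF, Q=0μC, V=0.00V), C5(6μF, Q=11μC, V=1.83V)
Op 1: CLOSE 3-5: Q_total=11.00, C_total=12.00, V=0.92; Q3=5.50, Q5=5.50; dissipated=5.042
Op 2: CLOSE 5-4: Q_total=5.50, C_total=10.00, V=0.55; Q5=3.30, Q4=2.20; dissipated=1.008
Op 3: CLOSE 3-1: Q_total=10.50, C_total=12.00, V=0.88; Q3=5.25, Q1=5.25; dissipated=0.010
Op 4: CLOSE 2-3: Q_total=23.25, C_total=7.00, V=3.32; Q2=3.32, Q3=19.93; dissipated=125.685
Final charges: Q1=5.25, Q2=3.32, Q3=19.93, Q4=2.20, Q5=3.30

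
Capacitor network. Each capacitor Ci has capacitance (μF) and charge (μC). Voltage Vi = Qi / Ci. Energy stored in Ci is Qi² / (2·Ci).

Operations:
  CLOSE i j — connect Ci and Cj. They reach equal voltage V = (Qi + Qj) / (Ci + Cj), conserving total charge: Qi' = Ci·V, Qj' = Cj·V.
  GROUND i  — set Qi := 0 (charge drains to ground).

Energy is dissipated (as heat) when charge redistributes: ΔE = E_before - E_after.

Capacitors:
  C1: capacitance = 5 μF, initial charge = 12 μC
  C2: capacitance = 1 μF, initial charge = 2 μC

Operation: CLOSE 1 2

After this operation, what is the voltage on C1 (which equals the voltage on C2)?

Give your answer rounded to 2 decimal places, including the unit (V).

Answer: 2.33 V

Derivation:
Initial: C1(5μF, Q=12μC, V=2.40V), C2(1μF, Q=2μC, V=2.00V)
Op 1: CLOSE 1-2: Q_total=14.00, C_total=6.00, V=2.33; Q1=11.67, Q2=2.33; dissipated=0.067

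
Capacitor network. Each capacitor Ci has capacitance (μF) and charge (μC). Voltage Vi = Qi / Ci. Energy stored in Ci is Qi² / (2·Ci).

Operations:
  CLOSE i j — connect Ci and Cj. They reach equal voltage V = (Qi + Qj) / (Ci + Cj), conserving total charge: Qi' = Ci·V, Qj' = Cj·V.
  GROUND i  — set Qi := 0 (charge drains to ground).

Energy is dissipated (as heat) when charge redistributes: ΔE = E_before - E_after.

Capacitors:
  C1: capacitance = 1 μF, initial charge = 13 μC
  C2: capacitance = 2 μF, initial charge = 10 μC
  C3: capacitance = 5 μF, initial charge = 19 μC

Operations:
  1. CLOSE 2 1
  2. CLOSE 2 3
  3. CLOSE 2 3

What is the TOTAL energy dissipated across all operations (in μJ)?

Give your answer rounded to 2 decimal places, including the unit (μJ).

Initial: C1(1μF, Q=13μC, V=13.00V), C2(2μF, Q=10μC, V=5.00V), C3(5μF, Q=19μC, V=3.80V)
Op 1: CLOSE 2-1: Q_total=23.00, C_total=3.00, V=7.67; Q2=15.33, Q1=7.67; dissipated=21.333
Op 2: CLOSE 2-3: Q_total=34.33, C_total=7.00, V=4.90; Q2=9.81, Q3=24.52; dissipated=10.679
Op 3: CLOSE 2-3: Q_total=34.33, C_total=7.00, V=4.90; Q2=9.81, Q3=24.52; dissipated=0.000
Total dissipated: 32.013 μJ

Answer: 32.01 μJ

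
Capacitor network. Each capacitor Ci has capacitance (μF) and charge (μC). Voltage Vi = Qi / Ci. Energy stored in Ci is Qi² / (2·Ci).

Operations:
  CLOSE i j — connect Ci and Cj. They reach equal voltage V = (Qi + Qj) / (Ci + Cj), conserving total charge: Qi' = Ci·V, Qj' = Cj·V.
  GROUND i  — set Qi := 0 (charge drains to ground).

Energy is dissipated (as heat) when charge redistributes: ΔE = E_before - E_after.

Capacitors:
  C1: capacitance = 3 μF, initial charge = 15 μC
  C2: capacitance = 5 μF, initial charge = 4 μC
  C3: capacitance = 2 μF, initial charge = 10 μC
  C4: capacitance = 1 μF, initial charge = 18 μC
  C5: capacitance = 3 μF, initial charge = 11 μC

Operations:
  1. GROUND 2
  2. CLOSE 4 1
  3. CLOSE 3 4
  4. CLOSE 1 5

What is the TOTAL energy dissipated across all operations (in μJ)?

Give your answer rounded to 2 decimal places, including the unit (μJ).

Initial: C1(3μF, Q=15μC, V=5.00V), C2(5μF, Q=4μC, V=0.80V), C3(2μF, Q=10μC, V=5.00V), C4(1μF, Q=18μC, V=18.00V), C5(3μF, Q=11μC, V=3.67V)
Op 1: GROUND 2: Q2=0; energy lost=1.600
Op 2: CLOSE 4-1: Q_total=33.00, C_total=4.00, V=8.25; Q4=8.25, Q1=24.75; dissipated=63.375
Op 3: CLOSE 3-4: Q_total=18.25, C_total=3.00, V=6.08; Q3=12.17, Q4=6.08; dissipated=3.521
Op 4: CLOSE 1-5: Q_total=35.75, C_total=6.00, V=5.96; Q1=17.88, Q5=17.88; dissipated=15.755
Total dissipated: 84.251 μJ

Answer: 84.25 μJ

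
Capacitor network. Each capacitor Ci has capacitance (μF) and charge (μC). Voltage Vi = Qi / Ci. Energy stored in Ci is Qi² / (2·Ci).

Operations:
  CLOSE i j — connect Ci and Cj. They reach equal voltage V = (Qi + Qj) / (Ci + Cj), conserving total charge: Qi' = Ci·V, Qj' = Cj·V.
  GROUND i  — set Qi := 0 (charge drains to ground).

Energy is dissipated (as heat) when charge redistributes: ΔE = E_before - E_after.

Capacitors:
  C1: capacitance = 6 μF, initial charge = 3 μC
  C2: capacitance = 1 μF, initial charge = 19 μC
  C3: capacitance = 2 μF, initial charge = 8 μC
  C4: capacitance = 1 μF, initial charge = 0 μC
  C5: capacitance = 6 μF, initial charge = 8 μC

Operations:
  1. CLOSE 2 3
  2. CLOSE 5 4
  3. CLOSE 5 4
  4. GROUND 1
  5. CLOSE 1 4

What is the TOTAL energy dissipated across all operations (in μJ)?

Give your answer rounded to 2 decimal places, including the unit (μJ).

Answer: 77.07 μJ

Derivation:
Initial: C1(6μF, Q=3μC, V=0.50V), C2(1μF, Q=19μC, V=19.00V), C3(2μF, Q=8μC, V=4.00V), C4(1μF, Q=0μC, V=0.00V), C5(6μF, Q=8μC, V=1.33V)
Op 1: CLOSE 2-3: Q_total=27.00, C_total=3.00, V=9.00; Q2=9.00, Q3=18.00; dissipated=75.000
Op 2: CLOSE 5-4: Q_total=8.00, C_total=7.00, V=1.14; Q5=6.86, Q4=1.14; dissipated=0.762
Op 3: CLOSE 5-4: Q_total=8.00, C_total=7.00, V=1.14; Q5=6.86, Q4=1.14; dissipated=0.000
Op 4: GROUND 1: Q1=0; energy lost=0.750
Op 5: CLOSE 1-4: Q_total=1.14, C_total=7.00, V=0.16; Q1=0.98, Q4=0.16; dissipated=0.560
Total dissipated: 77.072 μJ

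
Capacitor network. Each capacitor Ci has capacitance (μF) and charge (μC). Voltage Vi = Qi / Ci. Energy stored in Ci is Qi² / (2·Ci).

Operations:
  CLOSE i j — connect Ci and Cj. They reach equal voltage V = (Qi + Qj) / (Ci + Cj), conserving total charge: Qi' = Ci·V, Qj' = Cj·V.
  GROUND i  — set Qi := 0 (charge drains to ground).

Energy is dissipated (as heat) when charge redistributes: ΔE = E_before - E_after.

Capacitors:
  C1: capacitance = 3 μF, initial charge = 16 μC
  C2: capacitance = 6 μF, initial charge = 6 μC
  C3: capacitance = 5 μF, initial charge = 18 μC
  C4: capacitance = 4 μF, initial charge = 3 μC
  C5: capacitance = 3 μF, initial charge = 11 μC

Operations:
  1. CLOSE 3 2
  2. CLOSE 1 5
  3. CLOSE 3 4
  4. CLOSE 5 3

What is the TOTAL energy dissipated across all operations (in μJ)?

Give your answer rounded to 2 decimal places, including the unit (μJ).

Answer: 21.76 μJ

Derivation:
Initial: C1(3μF, Q=16μC, V=5.33V), C2(6μF, Q=6μC, V=1.00V), C3(5μF, Q=18μC, V=3.60V), C4(4μF, Q=3μC, V=0.75V), C5(3μF, Q=11μC, V=3.67V)
Op 1: CLOSE 3-2: Q_total=24.00, C_total=11.00, V=2.18; Q3=10.91, Q2=13.09; dissipated=9.218
Op 2: CLOSE 1-5: Q_total=27.00, C_total=6.00, V=4.50; Q1=13.50, Q5=13.50; dissipated=2.083
Op 3: CLOSE 3-4: Q_total=13.91, C_total=9.00, V=1.55; Q3=7.73, Q4=6.18; dissipated=2.278
Op 4: CLOSE 5-3: Q_total=21.23, C_total=8.00, V=2.65; Q5=7.96, Q3=13.27; dissipated=8.184
Total dissipated: 21.763 μJ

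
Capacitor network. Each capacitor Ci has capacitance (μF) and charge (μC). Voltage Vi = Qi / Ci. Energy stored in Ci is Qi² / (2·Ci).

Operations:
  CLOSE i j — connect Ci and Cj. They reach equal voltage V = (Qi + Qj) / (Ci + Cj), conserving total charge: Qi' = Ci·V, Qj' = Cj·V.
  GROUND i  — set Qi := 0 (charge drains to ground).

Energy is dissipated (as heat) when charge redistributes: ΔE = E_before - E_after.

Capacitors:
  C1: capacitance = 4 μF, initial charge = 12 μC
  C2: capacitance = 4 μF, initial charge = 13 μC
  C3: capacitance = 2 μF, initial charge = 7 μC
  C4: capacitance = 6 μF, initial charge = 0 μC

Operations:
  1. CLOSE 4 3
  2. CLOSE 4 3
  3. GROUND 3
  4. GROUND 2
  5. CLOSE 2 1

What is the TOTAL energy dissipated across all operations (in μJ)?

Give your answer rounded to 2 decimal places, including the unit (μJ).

Answer: 40.08 μJ

Derivation:
Initial: C1(4μF, Q=12μC, V=3.00V), C2(4μF, Q=13μC, V=3.25V), C3(2μF, Q=7μC, V=3.50V), C4(6μF, Q=0μC, V=0.00V)
Op 1: CLOSE 4-3: Q_total=7.00, C_total=8.00, V=0.88; Q4=5.25, Q3=1.75; dissipated=9.188
Op 2: CLOSE 4-3: Q_total=7.00, C_total=8.00, V=0.88; Q4=5.25, Q3=1.75; dissipated=0.000
Op 3: GROUND 3: Q3=0; energy lost=0.766
Op 4: GROUND 2: Q2=0; energy lost=21.125
Op 5: CLOSE 2-1: Q_total=12.00, C_total=8.00, V=1.50; Q2=6.00, Q1=6.00; dissipated=9.000
Total dissipated: 40.078 μJ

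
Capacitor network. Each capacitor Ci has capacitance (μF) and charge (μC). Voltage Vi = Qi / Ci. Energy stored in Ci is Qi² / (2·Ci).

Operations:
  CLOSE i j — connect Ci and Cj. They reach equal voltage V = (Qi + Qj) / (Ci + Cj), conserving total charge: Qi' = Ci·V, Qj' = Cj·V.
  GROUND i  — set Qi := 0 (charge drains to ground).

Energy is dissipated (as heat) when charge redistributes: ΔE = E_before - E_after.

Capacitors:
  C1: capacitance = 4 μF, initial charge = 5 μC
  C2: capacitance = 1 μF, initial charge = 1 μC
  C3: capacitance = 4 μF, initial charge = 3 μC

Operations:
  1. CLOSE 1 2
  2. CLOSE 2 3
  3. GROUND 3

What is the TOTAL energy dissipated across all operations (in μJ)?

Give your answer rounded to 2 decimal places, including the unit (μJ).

Initial: C1(4μF, Q=5μC, V=1.25V), C2(1μF, Q=1μC, V=1.00V), C3(4μF, Q=3μC, V=0.75V)
Op 1: CLOSE 1-2: Q_total=6.00, C_total=5.00, V=1.20; Q1=4.80, Q2=1.20; dissipated=0.025
Op 2: CLOSE 2-3: Q_total=4.20, C_total=5.00, V=0.84; Q2=0.84, Q3=3.36; dissipated=0.081
Op 3: GROUND 3: Q3=0; energy lost=1.411
Total dissipated: 1.517 μJ

Answer: 1.52 μJ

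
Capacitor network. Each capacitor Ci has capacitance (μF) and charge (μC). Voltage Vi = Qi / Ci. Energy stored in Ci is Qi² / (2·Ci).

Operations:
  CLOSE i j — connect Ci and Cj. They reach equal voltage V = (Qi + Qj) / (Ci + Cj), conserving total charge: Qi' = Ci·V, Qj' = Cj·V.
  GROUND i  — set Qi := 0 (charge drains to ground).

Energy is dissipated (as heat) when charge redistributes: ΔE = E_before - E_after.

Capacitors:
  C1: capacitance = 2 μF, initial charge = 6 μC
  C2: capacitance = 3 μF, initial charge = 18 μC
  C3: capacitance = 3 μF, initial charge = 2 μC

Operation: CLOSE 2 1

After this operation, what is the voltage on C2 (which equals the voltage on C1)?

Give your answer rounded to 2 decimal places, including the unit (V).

Initial: C1(2μF, Q=6μC, V=3.00V), C2(3μF, Q=18μC, V=6.00V), C3(3μF, Q=2μC, V=0.67V)
Op 1: CLOSE 2-1: Q_total=24.00, C_total=5.00, V=4.80; Q2=14.40, Q1=9.60; dissipated=5.400

Answer: 4.80 V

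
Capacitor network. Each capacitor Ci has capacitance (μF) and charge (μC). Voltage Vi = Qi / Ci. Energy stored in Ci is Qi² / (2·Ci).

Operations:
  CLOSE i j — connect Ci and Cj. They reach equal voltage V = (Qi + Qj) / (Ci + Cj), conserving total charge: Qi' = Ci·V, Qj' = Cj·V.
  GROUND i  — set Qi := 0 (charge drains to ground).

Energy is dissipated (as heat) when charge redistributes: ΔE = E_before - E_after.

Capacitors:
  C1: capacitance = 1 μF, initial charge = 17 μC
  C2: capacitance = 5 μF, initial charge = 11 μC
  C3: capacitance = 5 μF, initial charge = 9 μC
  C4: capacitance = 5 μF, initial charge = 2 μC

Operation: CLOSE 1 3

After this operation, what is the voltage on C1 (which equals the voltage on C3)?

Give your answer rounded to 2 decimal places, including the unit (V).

Answer: 4.33 V

Derivation:
Initial: C1(1μF, Q=17μC, V=17.00V), C2(5μF, Q=11μC, V=2.20V), C3(5μF, Q=9μC, V=1.80V), C4(5μF, Q=2μC, V=0.40V)
Op 1: CLOSE 1-3: Q_total=26.00, C_total=6.00, V=4.33; Q1=4.33, Q3=21.67; dissipated=96.267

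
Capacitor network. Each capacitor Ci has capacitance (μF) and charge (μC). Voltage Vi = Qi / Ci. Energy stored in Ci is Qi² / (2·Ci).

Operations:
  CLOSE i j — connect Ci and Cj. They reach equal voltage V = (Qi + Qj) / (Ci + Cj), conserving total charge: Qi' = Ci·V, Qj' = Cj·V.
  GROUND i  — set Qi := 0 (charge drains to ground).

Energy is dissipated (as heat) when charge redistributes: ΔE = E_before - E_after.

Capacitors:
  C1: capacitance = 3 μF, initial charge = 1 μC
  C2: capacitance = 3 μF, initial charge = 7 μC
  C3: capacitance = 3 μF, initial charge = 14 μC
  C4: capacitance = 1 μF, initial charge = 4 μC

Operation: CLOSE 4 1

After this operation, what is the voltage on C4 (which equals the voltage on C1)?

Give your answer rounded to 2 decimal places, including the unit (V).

Answer: 1.25 V

Derivation:
Initial: C1(3μF, Q=1μC, V=0.33V), C2(3μF, Q=7μC, V=2.33V), C3(3μF, Q=14μC, V=4.67V), C4(1μF, Q=4μC, V=4.00V)
Op 1: CLOSE 4-1: Q_total=5.00, C_total=4.00, V=1.25; Q4=1.25, Q1=3.75; dissipated=5.042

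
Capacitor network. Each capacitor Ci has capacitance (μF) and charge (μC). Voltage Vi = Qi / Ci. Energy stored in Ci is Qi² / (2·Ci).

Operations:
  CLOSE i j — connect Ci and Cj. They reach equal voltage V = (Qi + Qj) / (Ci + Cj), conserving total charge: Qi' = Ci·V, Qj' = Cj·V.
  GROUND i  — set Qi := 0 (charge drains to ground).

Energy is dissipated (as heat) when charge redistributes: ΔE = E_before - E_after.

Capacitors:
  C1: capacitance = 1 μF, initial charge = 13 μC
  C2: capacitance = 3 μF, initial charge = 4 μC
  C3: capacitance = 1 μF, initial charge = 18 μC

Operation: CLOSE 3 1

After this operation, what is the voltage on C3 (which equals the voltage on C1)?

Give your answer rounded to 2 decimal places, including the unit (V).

Answer: 15.50 V

Derivation:
Initial: C1(1μF, Q=13μC, V=13.00V), C2(3μF, Q=4μC, V=1.33V), C3(1μF, Q=18μC, V=18.00V)
Op 1: CLOSE 3-1: Q_total=31.00, C_total=2.00, V=15.50; Q3=15.50, Q1=15.50; dissipated=6.250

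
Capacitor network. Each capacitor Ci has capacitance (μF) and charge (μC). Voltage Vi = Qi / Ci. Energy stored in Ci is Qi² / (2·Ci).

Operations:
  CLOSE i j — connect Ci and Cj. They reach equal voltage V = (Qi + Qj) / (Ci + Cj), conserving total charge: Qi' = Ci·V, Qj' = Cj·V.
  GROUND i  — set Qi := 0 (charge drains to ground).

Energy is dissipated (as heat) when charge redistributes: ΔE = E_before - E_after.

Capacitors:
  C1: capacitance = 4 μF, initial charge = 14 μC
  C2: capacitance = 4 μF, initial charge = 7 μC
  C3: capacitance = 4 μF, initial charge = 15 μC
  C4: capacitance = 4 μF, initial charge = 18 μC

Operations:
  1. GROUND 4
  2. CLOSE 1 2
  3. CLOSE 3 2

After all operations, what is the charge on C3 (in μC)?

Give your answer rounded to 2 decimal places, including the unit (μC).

Initial: C1(4μF, Q=14μC, V=3.50V), C2(4μF, Q=7μC, V=1.75V), C3(4μF, Q=15μC, V=3.75V), C4(4μF, Q=18μC, V=4.50V)
Op 1: GROUND 4: Q4=0; energy lost=40.500
Op 2: CLOSE 1-2: Q_total=21.00, C_total=8.00, V=2.62; Q1=10.50, Q2=10.50; dissipated=3.062
Op 3: CLOSE 3-2: Q_total=25.50, C_total=8.00, V=3.19; Q3=12.75, Q2=12.75; dissipated=1.266
Final charges: Q1=10.50, Q2=12.75, Q3=12.75, Q4=0.00

Answer: 12.75 μC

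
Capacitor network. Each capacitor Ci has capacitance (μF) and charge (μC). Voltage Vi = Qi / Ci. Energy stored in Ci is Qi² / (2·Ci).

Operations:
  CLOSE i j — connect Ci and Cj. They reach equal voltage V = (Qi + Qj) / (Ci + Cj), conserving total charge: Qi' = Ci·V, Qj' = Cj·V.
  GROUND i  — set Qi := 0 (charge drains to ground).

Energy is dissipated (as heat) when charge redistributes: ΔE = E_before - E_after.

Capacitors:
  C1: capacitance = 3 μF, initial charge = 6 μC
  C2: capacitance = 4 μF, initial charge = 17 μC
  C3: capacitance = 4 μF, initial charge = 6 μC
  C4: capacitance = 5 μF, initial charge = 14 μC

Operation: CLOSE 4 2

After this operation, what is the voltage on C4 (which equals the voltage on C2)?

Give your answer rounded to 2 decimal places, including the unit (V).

Initial: C1(3μF, Q=6μC, V=2.00V), C2(4μF, Q=17μC, V=4.25V), C3(4μF, Q=6μC, V=1.50V), C4(5μF, Q=14μC, V=2.80V)
Op 1: CLOSE 4-2: Q_total=31.00, C_total=9.00, V=3.44; Q4=17.22, Q2=13.78; dissipated=2.336

Answer: 3.44 V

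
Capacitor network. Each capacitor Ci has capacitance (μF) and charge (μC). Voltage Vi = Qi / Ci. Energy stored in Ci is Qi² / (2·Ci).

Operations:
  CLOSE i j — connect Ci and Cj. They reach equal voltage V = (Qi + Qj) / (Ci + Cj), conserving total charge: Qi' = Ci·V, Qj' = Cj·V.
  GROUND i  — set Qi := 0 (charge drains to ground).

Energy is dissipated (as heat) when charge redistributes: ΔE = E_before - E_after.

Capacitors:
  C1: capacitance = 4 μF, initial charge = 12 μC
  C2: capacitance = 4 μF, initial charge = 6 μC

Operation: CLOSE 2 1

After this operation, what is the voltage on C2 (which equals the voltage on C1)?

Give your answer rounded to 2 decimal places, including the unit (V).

Initial: C1(4μF, Q=12μC, V=3.00V), C2(4μF, Q=6μC, V=1.50V)
Op 1: CLOSE 2-1: Q_total=18.00, C_total=8.00, V=2.25; Q2=9.00, Q1=9.00; dissipated=2.250

Answer: 2.25 V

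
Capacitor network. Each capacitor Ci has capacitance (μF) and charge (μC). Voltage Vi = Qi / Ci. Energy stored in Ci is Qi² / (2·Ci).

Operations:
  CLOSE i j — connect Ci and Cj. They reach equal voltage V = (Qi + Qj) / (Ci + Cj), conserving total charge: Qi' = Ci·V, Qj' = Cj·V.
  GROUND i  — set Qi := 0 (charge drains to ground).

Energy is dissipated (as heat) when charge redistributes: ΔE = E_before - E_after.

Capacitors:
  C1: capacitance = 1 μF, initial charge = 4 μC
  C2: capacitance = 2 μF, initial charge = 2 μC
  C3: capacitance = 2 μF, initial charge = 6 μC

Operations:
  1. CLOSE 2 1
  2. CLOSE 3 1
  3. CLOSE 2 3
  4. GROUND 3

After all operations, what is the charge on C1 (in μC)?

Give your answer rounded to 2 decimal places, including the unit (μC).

Answer: 2.67 μC

Derivation:
Initial: C1(1μF, Q=4μC, V=4.00V), C2(2μF, Q=2μC, V=1.00V), C3(2μF, Q=6μC, V=3.00V)
Op 1: CLOSE 2-1: Q_total=6.00, C_total=3.00, V=2.00; Q2=4.00, Q1=2.00; dissipated=3.000
Op 2: CLOSE 3-1: Q_total=8.00, C_total=3.00, V=2.67; Q3=5.33, Q1=2.67; dissipated=0.333
Op 3: CLOSE 2-3: Q_total=9.33, C_total=4.00, V=2.33; Q2=4.67, Q3=4.67; dissipated=0.222
Op 4: GROUND 3: Q3=0; energy lost=5.444
Final charges: Q1=2.67, Q2=4.67, Q3=0.00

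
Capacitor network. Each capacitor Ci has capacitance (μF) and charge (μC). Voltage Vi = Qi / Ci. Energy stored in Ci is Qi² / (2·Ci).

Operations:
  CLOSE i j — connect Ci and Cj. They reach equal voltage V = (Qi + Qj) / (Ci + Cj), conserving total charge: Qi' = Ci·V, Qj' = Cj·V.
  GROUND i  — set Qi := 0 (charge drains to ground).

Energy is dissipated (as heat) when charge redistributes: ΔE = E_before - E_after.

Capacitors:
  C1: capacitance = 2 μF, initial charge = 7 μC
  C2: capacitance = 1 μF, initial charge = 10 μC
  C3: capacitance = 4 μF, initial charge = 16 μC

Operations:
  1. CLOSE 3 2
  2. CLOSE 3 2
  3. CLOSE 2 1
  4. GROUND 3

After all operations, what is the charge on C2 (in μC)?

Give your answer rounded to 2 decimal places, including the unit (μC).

Initial: C1(2μF, Q=7μC, V=3.50V), C2(1μF, Q=10μC, V=10.00V), C3(4μF, Q=16μC, V=4.00V)
Op 1: CLOSE 3-2: Q_total=26.00, C_total=5.00, V=5.20; Q3=20.80, Q2=5.20; dissipated=14.400
Op 2: CLOSE 3-2: Q_total=26.00, C_total=5.00, V=5.20; Q3=20.80, Q2=5.20; dissipated=0.000
Op 3: CLOSE 2-1: Q_total=12.20, C_total=3.00, V=4.07; Q2=4.07, Q1=8.13; dissipated=0.963
Op 4: GROUND 3: Q3=0; energy lost=54.080
Final charges: Q1=8.13, Q2=4.07, Q3=0.00

Answer: 4.07 μC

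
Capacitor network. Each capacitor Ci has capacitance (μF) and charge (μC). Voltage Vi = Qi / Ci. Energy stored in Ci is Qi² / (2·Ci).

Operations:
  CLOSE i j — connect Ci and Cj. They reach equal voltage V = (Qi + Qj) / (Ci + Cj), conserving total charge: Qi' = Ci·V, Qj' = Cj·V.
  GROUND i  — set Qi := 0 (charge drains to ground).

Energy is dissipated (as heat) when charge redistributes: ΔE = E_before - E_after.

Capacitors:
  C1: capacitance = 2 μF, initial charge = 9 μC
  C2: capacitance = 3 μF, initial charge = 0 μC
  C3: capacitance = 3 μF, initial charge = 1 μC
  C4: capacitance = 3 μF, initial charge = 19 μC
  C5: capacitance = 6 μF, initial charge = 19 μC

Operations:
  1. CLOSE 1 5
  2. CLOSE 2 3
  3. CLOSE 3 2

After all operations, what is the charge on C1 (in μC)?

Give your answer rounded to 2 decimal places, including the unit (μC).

Initial: C1(2μF, Q=9μC, V=4.50V), C2(3μF, Q=0μC, V=0.00V), C3(3μF, Q=1μC, V=0.33V), C4(3μF, Q=19μC, V=6.33V), C5(6μF, Q=19μC, V=3.17V)
Op 1: CLOSE 1-5: Q_total=28.00, C_total=8.00, V=3.50; Q1=7.00, Q5=21.00; dissipated=1.333
Op 2: CLOSE 2-3: Q_total=1.00, C_total=6.00, V=0.17; Q2=0.50, Q3=0.50; dissipated=0.083
Op 3: CLOSE 3-2: Q_total=1.00, C_total=6.00, V=0.17; Q3=0.50, Q2=0.50; dissipated=0.000
Final charges: Q1=7.00, Q2=0.50, Q3=0.50, Q4=19.00, Q5=21.00

Answer: 7.00 μC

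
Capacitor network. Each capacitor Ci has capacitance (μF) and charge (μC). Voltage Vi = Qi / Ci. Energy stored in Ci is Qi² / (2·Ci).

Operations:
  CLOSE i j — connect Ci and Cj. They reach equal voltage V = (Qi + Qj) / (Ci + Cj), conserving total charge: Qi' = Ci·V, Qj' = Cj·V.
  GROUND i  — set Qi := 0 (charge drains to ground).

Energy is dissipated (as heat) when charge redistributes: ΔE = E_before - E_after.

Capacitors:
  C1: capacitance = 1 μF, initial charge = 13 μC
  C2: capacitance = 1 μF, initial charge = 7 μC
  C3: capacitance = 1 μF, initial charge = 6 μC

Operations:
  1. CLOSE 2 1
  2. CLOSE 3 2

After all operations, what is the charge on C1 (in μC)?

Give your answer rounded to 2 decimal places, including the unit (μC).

Initial: C1(1μF, Q=13μC, V=13.00V), C2(1μF, Q=7μC, V=7.00V), C3(1μF, Q=6μC, V=6.00V)
Op 1: CLOSE 2-1: Q_total=20.00, C_total=2.00, V=10.00; Q2=10.00, Q1=10.00; dissipated=9.000
Op 2: CLOSE 3-2: Q_total=16.00, C_total=2.00, V=8.00; Q3=8.00, Q2=8.00; dissipated=4.000
Final charges: Q1=10.00, Q2=8.00, Q3=8.00

Answer: 10.00 μC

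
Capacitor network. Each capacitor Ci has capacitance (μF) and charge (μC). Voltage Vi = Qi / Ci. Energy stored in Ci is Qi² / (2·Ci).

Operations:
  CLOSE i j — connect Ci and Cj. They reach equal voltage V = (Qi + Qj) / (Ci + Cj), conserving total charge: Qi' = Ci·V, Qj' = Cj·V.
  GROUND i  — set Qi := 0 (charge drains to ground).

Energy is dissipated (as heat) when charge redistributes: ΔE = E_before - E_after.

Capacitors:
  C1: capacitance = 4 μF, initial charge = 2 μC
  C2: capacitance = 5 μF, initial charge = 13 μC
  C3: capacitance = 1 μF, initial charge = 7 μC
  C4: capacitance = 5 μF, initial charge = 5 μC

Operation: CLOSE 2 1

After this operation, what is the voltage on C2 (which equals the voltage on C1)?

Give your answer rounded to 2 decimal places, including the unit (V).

Answer: 1.67 V

Derivation:
Initial: C1(4μF, Q=2μC, V=0.50V), C2(5μF, Q=13μC, V=2.60V), C3(1μF, Q=7μC, V=7.00V), C4(5μF, Q=5μC, V=1.00V)
Op 1: CLOSE 2-1: Q_total=15.00, C_total=9.00, V=1.67; Q2=8.33, Q1=6.67; dissipated=4.900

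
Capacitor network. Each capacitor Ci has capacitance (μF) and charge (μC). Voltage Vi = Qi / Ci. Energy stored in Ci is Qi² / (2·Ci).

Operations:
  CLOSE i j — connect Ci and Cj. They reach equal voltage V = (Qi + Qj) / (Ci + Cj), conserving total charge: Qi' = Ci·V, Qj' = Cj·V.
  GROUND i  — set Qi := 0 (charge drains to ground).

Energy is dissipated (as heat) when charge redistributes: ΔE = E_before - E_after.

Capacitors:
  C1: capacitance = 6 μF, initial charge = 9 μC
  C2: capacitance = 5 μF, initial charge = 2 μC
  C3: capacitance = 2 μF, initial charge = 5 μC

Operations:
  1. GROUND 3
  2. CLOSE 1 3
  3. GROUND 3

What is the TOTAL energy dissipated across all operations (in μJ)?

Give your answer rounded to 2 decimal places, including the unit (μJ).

Answer: 9.20 μJ

Derivation:
Initial: C1(6μF, Q=9μC, V=1.50V), C2(5μF, Q=2μC, V=0.40V), C3(2μF, Q=5μC, V=2.50V)
Op 1: GROUND 3: Q3=0; energy lost=6.250
Op 2: CLOSE 1-3: Q_total=9.00, C_total=8.00, V=1.12; Q1=6.75, Q3=2.25; dissipated=1.688
Op 3: GROUND 3: Q3=0; energy lost=1.266
Total dissipated: 9.203 μJ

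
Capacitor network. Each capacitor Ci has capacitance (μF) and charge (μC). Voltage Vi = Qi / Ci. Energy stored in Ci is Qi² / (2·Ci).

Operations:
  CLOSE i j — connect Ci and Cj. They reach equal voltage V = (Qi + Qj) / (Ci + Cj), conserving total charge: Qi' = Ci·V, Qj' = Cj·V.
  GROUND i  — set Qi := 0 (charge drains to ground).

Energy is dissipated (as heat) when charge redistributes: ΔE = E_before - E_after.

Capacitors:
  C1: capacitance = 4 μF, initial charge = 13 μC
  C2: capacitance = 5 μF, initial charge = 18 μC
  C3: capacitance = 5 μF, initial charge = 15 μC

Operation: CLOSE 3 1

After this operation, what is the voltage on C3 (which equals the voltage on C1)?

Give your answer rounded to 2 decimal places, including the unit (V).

Answer: 3.11 V

Derivation:
Initial: C1(4μF, Q=13μC, V=3.25V), C2(5μF, Q=18μC, V=3.60V), C3(5μF, Q=15μC, V=3.00V)
Op 1: CLOSE 3-1: Q_total=28.00, C_total=9.00, V=3.11; Q3=15.56, Q1=12.44; dissipated=0.069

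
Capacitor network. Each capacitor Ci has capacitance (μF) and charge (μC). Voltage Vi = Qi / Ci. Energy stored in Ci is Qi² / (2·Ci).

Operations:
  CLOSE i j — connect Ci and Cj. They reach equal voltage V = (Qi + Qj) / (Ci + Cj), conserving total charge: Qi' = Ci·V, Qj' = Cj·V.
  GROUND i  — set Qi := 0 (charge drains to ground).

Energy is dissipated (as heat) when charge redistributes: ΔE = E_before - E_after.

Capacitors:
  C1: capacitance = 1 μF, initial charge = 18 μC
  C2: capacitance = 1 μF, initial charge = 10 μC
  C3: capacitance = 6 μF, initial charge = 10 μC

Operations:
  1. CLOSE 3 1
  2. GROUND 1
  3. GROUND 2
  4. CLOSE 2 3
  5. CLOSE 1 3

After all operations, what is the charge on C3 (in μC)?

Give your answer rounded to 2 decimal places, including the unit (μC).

Initial: C1(1μF, Q=18μC, V=18.00V), C2(1μF, Q=10μC, V=10.00V), C3(6μF, Q=10μC, V=1.67V)
Op 1: CLOSE 3-1: Q_total=28.00, C_total=7.00, V=4.00; Q3=24.00, Q1=4.00; dissipated=114.333
Op 2: GROUND 1: Q1=0; energy lost=8.000
Op 3: GROUND 2: Q2=0; energy lost=50.000
Op 4: CLOSE 2-3: Q_total=24.00, C_total=7.00, V=3.43; Q2=3.43, Q3=20.57; dissipated=6.857
Op 5: CLOSE 1-3: Q_total=20.57, C_total=7.00, V=2.94; Q1=2.94, Q3=17.63; dissipated=5.038
Final charges: Q1=2.94, Q2=3.43, Q3=17.63

Answer: 17.63 μC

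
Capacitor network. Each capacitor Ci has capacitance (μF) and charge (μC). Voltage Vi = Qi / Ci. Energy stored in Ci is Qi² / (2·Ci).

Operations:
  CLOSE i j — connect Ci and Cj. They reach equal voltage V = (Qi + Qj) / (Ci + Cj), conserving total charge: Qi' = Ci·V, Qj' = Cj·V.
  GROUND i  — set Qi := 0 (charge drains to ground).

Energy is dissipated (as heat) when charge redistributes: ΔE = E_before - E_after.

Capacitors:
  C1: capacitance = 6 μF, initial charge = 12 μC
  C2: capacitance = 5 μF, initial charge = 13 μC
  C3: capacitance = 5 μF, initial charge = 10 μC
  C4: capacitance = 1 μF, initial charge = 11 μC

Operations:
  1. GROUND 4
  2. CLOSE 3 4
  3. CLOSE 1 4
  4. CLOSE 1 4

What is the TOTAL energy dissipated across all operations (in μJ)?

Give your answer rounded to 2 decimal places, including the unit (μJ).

Initial: C1(6μF, Q=12μC, V=2.00V), C2(5μF, Q=13μC, V=2.60V), C3(5μF, Q=10μC, V=2.00V), C4(1μF, Q=11μC, V=11.00V)
Op 1: GROUND 4: Q4=0; energy lost=60.500
Op 2: CLOSE 3-4: Q_total=10.00, C_total=6.00, V=1.67; Q3=8.33, Q4=1.67; dissipated=1.667
Op 3: CLOSE 1-4: Q_total=13.67, C_total=7.00, V=1.95; Q1=11.71, Q4=1.95; dissipated=0.048
Op 4: CLOSE 1-4: Q_total=13.67, C_total=7.00, V=1.95; Q1=11.71, Q4=1.95; dissipated=0.000
Total dissipated: 62.214 μJ

Answer: 62.21 μJ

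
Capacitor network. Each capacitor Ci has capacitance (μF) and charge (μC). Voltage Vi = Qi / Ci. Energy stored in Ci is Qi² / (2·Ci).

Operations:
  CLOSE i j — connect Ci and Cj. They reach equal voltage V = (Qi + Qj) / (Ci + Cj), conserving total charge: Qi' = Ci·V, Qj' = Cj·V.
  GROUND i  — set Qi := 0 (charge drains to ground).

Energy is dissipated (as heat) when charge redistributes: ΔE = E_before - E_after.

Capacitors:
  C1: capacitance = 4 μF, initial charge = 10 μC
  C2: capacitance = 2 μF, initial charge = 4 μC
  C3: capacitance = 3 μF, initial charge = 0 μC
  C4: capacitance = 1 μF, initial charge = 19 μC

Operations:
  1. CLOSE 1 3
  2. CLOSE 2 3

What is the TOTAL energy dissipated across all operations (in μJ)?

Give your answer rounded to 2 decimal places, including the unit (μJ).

Answer: 5.55 μJ

Derivation:
Initial: C1(4μF, Q=10μC, V=2.50V), C2(2μF, Q=4μC, V=2.00V), C3(3μF, Q=0μC, V=0.00V), C4(1μF, Q=19μC, V=19.00V)
Op 1: CLOSE 1-3: Q_total=10.00, C_total=7.00, V=1.43; Q1=5.71, Q3=4.29; dissipated=5.357
Op 2: CLOSE 2-3: Q_total=8.29, C_total=5.00, V=1.66; Q2=3.31, Q3=4.97; dissipated=0.196
Total dissipated: 5.553 μJ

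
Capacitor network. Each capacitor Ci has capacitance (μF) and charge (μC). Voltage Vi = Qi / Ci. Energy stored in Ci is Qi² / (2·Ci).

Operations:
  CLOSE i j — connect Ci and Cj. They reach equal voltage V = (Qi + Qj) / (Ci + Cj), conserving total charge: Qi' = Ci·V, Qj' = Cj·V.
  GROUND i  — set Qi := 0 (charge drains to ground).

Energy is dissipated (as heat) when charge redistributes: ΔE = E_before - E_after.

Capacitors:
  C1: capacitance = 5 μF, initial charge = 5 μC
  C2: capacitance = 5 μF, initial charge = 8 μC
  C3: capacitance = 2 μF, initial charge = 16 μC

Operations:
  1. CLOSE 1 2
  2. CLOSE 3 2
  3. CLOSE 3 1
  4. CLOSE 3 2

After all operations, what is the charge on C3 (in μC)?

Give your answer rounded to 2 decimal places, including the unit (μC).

Answer: 5.65 μC

Derivation:
Initial: C1(5μF, Q=5μC, V=1.00V), C2(5μF, Q=8μC, V=1.60V), C3(2μF, Q=16μC, V=8.00V)
Op 1: CLOSE 1-2: Q_total=13.00, C_total=10.00, V=1.30; Q1=6.50, Q2=6.50; dissipated=0.450
Op 2: CLOSE 3-2: Q_total=22.50, C_total=7.00, V=3.21; Q3=6.43, Q2=16.07; dissipated=32.064
Op 3: CLOSE 3-1: Q_total=12.93, C_total=7.00, V=1.85; Q3=3.69, Q1=9.23; dissipated=2.617
Op 4: CLOSE 3-2: Q_total=19.77, C_total=7.00, V=2.82; Q3=5.65, Q2=14.12; dissipated=1.335
Final charges: Q1=9.23, Q2=14.12, Q3=5.65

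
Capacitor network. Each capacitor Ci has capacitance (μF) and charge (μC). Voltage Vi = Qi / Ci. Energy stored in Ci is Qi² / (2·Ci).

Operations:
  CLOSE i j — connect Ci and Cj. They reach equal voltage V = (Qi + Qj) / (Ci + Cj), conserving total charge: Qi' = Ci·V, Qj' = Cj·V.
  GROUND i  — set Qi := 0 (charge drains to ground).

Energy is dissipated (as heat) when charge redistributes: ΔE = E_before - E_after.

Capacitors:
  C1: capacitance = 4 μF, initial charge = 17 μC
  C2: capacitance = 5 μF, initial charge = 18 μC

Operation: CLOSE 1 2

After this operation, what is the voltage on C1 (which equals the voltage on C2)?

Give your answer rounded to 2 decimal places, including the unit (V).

Initial: C1(4μF, Q=17μC, V=4.25V), C2(5μF, Q=18μC, V=3.60V)
Op 1: CLOSE 1-2: Q_total=35.00, C_total=9.00, V=3.89; Q1=15.56, Q2=19.44; dissipated=0.469

Answer: 3.89 V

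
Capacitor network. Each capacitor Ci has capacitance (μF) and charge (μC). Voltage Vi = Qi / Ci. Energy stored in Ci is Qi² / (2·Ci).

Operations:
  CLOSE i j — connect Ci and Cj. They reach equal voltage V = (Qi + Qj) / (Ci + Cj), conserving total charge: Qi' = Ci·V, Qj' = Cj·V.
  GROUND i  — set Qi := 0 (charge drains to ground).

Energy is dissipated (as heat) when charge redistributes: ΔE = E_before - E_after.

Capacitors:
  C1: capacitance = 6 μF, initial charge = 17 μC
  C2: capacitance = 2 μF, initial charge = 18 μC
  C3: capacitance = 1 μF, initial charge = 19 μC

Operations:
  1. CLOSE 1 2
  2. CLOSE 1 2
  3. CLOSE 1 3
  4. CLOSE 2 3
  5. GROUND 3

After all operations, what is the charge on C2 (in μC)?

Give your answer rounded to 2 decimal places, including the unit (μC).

Initial: C1(6μF, Q=17μC, V=2.83V), C2(2μF, Q=18μC, V=9.00V), C3(1μF, Q=19μC, V=19.00V)
Op 1: CLOSE 1-2: Q_total=35.00, C_total=8.00, V=4.38; Q1=26.25, Q2=8.75; dissipated=28.521
Op 2: CLOSE 1-2: Q_total=35.00, C_total=8.00, V=4.38; Q1=26.25, Q2=8.75; dissipated=0.000
Op 3: CLOSE 1-3: Q_total=45.25, C_total=7.00, V=6.46; Q1=38.79, Q3=6.46; dissipated=91.667
Op 4: CLOSE 2-3: Q_total=15.21, C_total=3.00, V=5.07; Q2=10.14, Q3=5.07; dissipated=1.455
Op 5: GROUND 3: Q3=0; energy lost=12.860
Final charges: Q1=38.79, Q2=10.14, Q3=0.00

Answer: 10.14 μC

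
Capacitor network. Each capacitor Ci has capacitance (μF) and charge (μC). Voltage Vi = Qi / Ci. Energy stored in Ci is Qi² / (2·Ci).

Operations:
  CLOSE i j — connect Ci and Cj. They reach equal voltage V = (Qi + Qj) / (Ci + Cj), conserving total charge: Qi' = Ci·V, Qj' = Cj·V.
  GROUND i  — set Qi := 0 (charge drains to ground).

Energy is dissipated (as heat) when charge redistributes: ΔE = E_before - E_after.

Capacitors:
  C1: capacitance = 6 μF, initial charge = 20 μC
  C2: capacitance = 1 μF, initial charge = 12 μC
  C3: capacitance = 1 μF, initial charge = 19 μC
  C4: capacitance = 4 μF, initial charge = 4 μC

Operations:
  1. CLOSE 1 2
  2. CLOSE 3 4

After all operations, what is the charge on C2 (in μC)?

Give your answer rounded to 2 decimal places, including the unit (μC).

Answer: 4.57 μC

Derivation:
Initial: C1(6μF, Q=20μC, V=3.33V), C2(1μF, Q=12μC, V=12.00V), C3(1μF, Q=19μC, V=19.00V), C4(4μF, Q=4μC, V=1.00V)
Op 1: CLOSE 1-2: Q_total=32.00, C_total=7.00, V=4.57; Q1=27.43, Q2=4.57; dissipated=32.190
Op 2: CLOSE 3-4: Q_total=23.00, C_total=5.00, V=4.60; Q3=4.60, Q4=18.40; dissipated=129.600
Final charges: Q1=27.43, Q2=4.57, Q3=4.60, Q4=18.40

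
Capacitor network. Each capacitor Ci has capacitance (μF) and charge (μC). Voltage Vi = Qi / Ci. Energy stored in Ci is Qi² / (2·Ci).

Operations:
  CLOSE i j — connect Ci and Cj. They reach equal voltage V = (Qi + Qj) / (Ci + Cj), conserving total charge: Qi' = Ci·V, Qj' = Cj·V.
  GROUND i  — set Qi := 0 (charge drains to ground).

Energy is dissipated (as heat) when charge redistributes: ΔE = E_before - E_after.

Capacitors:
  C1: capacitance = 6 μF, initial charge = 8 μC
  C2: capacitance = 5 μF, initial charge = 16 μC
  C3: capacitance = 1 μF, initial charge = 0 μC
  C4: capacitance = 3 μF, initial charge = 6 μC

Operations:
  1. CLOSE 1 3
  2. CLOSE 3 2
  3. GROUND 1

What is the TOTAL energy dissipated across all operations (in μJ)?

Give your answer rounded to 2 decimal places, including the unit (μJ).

Answer: 6.44 μJ

Derivation:
Initial: C1(6μF, Q=8μC, V=1.33V), C2(5μF, Q=16μC, V=3.20V), C3(1μF, Q=0μC, V=0.00V), C4(3μF, Q=6μC, V=2.00V)
Op 1: CLOSE 1-3: Q_total=8.00, C_total=7.00, V=1.14; Q1=6.86, Q3=1.14; dissipated=0.762
Op 2: CLOSE 3-2: Q_total=17.14, C_total=6.00, V=2.86; Q3=2.86, Q2=14.29; dissipated=1.763
Op 3: GROUND 1: Q1=0; energy lost=3.918
Total dissipated: 6.444 μJ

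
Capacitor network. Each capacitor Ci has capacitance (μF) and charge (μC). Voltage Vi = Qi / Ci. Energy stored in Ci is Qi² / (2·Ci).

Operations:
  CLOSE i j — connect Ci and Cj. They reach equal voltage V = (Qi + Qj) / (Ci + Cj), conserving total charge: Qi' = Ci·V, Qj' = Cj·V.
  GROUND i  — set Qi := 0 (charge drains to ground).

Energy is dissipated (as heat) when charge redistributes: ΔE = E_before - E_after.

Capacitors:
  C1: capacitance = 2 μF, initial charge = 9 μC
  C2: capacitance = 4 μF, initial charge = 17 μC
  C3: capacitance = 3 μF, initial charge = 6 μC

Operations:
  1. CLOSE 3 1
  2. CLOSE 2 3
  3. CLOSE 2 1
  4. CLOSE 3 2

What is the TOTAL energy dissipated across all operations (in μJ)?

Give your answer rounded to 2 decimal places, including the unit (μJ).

Initial: C1(2μF, Q=9μC, V=4.50V), C2(4μF, Q=17μC, V=4.25V), C3(3μF, Q=6μC, V=2.00V)
Op 1: CLOSE 3-1: Q_total=15.00, C_total=5.00, V=3.00; Q3=9.00, Q1=6.00; dissipated=3.750
Op 2: CLOSE 2-3: Q_total=26.00, C_total=7.00, V=3.71; Q2=14.86, Q3=11.14; dissipated=1.339
Op 3: CLOSE 2-1: Q_total=20.86, C_total=6.00, V=3.48; Q2=13.90, Q1=6.95; dissipated=0.340
Op 4: CLOSE 3-2: Q_total=25.05, C_total=7.00, V=3.58; Q3=10.73, Q2=14.31; dissipated=0.049
Total dissipated: 5.478 μJ

Answer: 5.48 μJ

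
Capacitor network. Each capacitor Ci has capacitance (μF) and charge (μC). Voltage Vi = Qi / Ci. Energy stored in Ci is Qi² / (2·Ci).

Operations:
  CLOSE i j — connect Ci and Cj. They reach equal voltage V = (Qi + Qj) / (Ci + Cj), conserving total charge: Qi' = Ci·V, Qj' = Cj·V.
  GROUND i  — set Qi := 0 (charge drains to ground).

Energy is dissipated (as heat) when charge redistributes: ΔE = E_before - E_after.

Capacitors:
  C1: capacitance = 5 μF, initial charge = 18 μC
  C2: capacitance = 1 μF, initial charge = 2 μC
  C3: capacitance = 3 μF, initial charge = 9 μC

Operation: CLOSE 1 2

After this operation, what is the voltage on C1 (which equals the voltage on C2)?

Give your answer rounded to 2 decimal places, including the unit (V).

Answer: 3.33 V

Derivation:
Initial: C1(5μF, Q=18μC, V=3.60V), C2(1μF, Q=2μC, V=2.00V), C3(3μF, Q=9μC, V=3.00V)
Op 1: CLOSE 1-2: Q_total=20.00, C_total=6.00, V=3.33; Q1=16.67, Q2=3.33; dissipated=1.067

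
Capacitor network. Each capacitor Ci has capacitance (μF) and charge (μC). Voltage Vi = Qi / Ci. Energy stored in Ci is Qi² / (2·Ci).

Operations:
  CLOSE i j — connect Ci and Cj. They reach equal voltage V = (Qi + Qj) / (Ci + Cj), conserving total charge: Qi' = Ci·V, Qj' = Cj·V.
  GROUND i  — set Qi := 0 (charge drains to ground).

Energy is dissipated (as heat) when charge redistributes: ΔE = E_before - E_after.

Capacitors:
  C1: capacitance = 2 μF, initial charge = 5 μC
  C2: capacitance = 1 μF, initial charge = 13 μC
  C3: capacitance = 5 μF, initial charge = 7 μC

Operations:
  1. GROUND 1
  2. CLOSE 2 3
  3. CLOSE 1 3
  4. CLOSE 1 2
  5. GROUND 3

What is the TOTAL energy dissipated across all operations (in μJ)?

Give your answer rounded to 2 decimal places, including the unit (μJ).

Answer: 84.73 μJ

Derivation:
Initial: C1(2μF, Q=5μC, V=2.50V), C2(1μF, Q=13μC, V=13.00V), C3(5μF, Q=7μC, V=1.40V)
Op 1: GROUND 1: Q1=0; energy lost=6.250
Op 2: CLOSE 2-3: Q_total=20.00, C_total=6.00, V=3.33; Q2=3.33, Q3=16.67; dissipated=56.067
Op 3: CLOSE 1-3: Q_total=16.67, C_total=7.00, V=2.38; Q1=4.76, Q3=11.90; dissipated=7.937
Op 4: CLOSE 1-2: Q_total=8.10, C_total=3.00, V=2.70; Q1=5.40, Q2=2.70; dissipated=0.302
Op 5: GROUND 3: Q3=0; energy lost=14.172
Total dissipated: 84.728 μJ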